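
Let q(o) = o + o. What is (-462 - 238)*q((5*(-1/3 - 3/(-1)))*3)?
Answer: -56000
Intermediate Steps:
q(o) = 2*o
(-462 - 238)*q((5*(-1/3 - 3/(-1)))*3) = (-462 - 238)*(2*((5*(-1/3 - 3/(-1)))*3)) = -1400*(5*(-1*⅓ - 3*(-1)))*3 = -1400*(5*(-⅓ + 3))*3 = -1400*(5*(8/3))*3 = -1400*(40/3)*3 = -1400*40 = -700*80 = -56000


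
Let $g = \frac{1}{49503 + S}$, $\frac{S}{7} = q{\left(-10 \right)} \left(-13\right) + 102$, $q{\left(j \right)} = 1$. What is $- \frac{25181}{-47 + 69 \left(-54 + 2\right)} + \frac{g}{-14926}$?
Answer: $\frac{18839937598721}{2719636757260} \approx 6.9274$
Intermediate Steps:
$S = 623$ ($S = 7 \left(1 \left(-13\right) + 102\right) = 7 \left(-13 + 102\right) = 7 \cdot 89 = 623$)
$g = \frac{1}{50126}$ ($g = \frac{1}{49503 + 623} = \frac{1}{50126} \approx 1.995 \cdot 10^{-5}$)
$- \frac{25181}{-47 + 69 \left(-54 + 2\right)} + \frac{g}{-14926} = - \frac{25181}{-47 + 69 \left(-54 + 2\right)} + \frac{1}{50126 \left(-14926\right)} = - \frac{25181}{-47 + 69 \left(-52\right)} + \frac{1}{50126} \left(- \frac{1}{14926}\right) = - \frac{25181}{-47 - 3588} - \frac{1}{748180676} = - \frac{25181}{-3635} - \frac{1}{748180676} = \left(-25181\right) \left(- \frac{1}{3635}\right) - \frac{1}{748180676} = \frac{25181}{3635} - \frac{1}{748180676} = \frac{18839937598721}{2719636757260}$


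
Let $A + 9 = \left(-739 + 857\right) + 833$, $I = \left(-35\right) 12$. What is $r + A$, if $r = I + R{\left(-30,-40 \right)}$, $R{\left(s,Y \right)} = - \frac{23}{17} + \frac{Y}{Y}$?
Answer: $\frac{8868}{17} \approx 521.65$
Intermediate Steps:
$I = -420$
$A = 942$ ($A = -9 + \left(\left(-739 + 857\right) + 833\right) = -9 + \left(118 + 833\right) = -9 + 951 = 942$)
$R{\left(s,Y \right)} = - \frac{6}{17}$ ($R{\left(s,Y \right)} = \left(-23\right) \frac{1}{17} + 1 = - \frac{23}{17} + 1 = - \frac{6}{17}$)
$r = - \frac{7146}{17}$ ($r = -420 - \frac{6}{17} = - \frac{7146}{17} \approx -420.35$)
$r + A = - \frac{7146}{17} + 942 = \frac{8868}{17}$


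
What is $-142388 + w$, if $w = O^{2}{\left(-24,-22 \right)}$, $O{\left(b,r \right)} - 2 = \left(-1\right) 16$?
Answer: $-142192$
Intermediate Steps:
$O{\left(b,r \right)} = -14$ ($O{\left(b,r \right)} = 2 - 16 = -14$)
$w = 196$ ($w = \left(-14\right)^{2} = 196$)
$-142388 + w = -142388 + 196 = -142192$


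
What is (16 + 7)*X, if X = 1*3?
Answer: 69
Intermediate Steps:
X = 3
(16 + 7)*X = (16 + 7)*3 = 23*3 = 69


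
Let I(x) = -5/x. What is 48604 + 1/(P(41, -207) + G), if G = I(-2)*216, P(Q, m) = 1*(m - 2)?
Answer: 16087925/331 ≈ 48604.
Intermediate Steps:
P(Q, m) = -2 + m (P(Q, m) = 1*(-2 + m) = -2 + m)
G = 540 (G = -5/(-2)*216 = -5*(-1/2)*216 = (5/2)*216 = 540)
48604 + 1/(P(41, -207) + G) = 48604 + 1/((-2 - 207) + 540) = 48604 + 1/(-209 + 540) = 48604 + 1/331 = 16087925/331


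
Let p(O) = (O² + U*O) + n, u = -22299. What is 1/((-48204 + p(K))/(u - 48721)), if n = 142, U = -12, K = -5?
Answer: 71020/47977 ≈ 1.4803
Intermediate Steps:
p(O) = 142 + O² - 12*O (p(O) = (O² - 12*O) + 142 = 142 + O² - 12*O)
1/((-48204 + p(K))/(u - 48721)) = 1/((-48204 + (142 + (-5)² - 12*(-5)))/(-22299 - 48721)) = 1/((-48204 + (142 + 25 + 60))/(-71020)) = 1/((-48204 + 227)*(-1/71020)) = 1/(-47977*(-1/71020)) = 1/(47977/71020) = 71020/47977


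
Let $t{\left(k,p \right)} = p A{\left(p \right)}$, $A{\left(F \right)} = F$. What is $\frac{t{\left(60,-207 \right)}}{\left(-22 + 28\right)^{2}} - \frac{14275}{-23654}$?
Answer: $\frac{56336897}{47308} \approx 1190.9$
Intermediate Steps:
$t{\left(k,p \right)} = p^{2}$ ($t{\left(k,p \right)} = p p = p^{2}$)
$\frac{t{\left(60,-207 \right)}}{\left(-22 + 28\right)^{2}} - \frac{14275}{-23654} = \frac{\left(-207\right)^{2}}{\left(-22 + 28\right)^{2}} - \frac{14275}{-23654} = \frac{42849}{6^{2}} - - \frac{14275}{23654} = \frac{42849}{36} + \frac{14275}{23654} = 42849 \cdot \frac{1}{36} + \frac{14275}{23654} = \frac{4761}{4} + \frac{14275}{23654} = \frac{56336897}{47308}$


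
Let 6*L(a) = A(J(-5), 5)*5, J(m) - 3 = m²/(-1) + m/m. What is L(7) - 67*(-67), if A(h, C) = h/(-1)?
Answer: 9013/2 ≈ 4506.5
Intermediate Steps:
J(m) = 4 - m² (J(m) = 3 + (m²/(-1) + m/m) = 3 + (m²*(-1) + 1) = 3 + (-m² + 1) = 3 + (1 - m²) = 4 - m²)
A(h, C) = -h (A(h, C) = h*(-1) = -h)
L(a) = 35/2 (L(a) = (-(4 - 1*(-5)²)*5)/6 = (-(4 - 1*25)*5)/6 = (-(4 - 25)*5)/6 = (-1*(-21)*5)/6 = (21*5)/6 = (⅙)*105 = 35/2)
L(7) - 67*(-67) = 35/2 - 67*(-67) = 35/2 + 4489 = 9013/2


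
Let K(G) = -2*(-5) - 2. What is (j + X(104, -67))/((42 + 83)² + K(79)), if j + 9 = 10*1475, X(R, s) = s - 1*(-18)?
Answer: 14692/15633 ≈ 0.93981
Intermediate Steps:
X(R, s) = 18 + s (X(R, s) = s + 18 = 18 + s)
K(G) = 8 (K(G) = 10 - 2 = 8)
j = 14741 (j = -9 + 10*1475 = -9 + 14750 = 14741)
(j + X(104, -67))/((42 + 83)² + K(79)) = (14741 + (18 - 67))/((42 + 83)² + 8) = (14741 - 49)/(125² + 8) = 14692/(15625 + 8) = 14692/15633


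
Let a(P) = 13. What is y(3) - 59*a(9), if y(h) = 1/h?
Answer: -2300/3 ≈ -766.67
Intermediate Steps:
y(3) - 59*a(9) = 1/3 - 59*13 = ⅓ - 767 = -2300/3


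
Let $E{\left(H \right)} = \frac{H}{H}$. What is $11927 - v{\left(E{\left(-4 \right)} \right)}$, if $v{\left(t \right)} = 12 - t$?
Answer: $11916$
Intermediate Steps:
$E{\left(H \right)} = 1$
$11927 - v{\left(E{\left(-4 \right)} \right)} = 11927 - \left(12 - 1\right) = 11927 - 11 = 11916$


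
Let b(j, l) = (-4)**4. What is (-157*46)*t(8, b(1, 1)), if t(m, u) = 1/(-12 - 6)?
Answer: 3611/9 ≈ 401.22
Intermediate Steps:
b(j, l) = 256
t(m, u) = -1/18 (t(m, u) = 1/(-18) = -1/18)
(-157*46)*t(8, b(1, 1)) = -157*46*(-1/18) = -7222*(-1/18) = 3611/9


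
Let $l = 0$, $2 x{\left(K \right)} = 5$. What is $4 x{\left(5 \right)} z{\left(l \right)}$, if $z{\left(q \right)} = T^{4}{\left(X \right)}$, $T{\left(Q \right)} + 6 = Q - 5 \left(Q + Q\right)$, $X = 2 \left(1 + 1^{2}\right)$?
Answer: $31116960$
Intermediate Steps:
$x{\left(K \right)} = \frac{5}{2}$ ($x{\left(K \right)} = \frac{1}{2} \cdot 5 = \frac{5}{2}$)
$X = 4$ ($X = 2 \left(1 + 1\right) = 2 \cdot 2 = 4$)
$T{\left(Q \right)} = -6 - 9 Q$ ($T{\left(Q \right)} = -6 + \left(Q - 5 \left(Q + Q\right)\right) = -6 + \left(Q - 5 \cdot 2 Q\right) = -6 + \left(Q - 10 Q\right) = -6 - 9 Q$)
$z{\left(q \right)} = 3111696$ ($z{\left(q \right)} = \left(-6 - 36\right)^{4} = \left(-42\right)^{4} = 3111696$)
$4 x{\left(5 \right)} z{\left(l \right)} = 4 \cdot \frac{5}{2} \cdot 3111696 = 10 \cdot 3111696 = 31116960$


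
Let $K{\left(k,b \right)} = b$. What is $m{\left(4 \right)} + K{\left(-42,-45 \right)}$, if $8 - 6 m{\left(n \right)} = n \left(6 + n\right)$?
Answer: $- \frac{151}{3} \approx -50.333$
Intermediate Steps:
$m{\left(n \right)} = \frac{4}{3} - \frac{n \left(6 + n\right)}{6}$
$m{\left(4 \right)} + K{\left(-42,-45 \right)} = \left(\frac{4}{3} - 4 - \frac{4^{2}}{6}\right) - 45 = \left(\frac{4}{3} - 4 - \frac{8}{3}\right) - 45 = - \frac{16}{3} - 45 = - \frac{151}{3}$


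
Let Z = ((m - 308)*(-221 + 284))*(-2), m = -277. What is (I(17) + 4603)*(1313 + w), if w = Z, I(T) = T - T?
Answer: 345330869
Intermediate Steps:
I(T) = 0
Z = 73710 (Z = ((-277 - 308)*(-221 + 284))*(-2) = -585*63*(-2) = -36855*(-2) = 73710)
w = 73710
(I(17) + 4603)*(1313 + w) = (0 + 4603)*(1313 + 73710) = 4603*75023 = 345330869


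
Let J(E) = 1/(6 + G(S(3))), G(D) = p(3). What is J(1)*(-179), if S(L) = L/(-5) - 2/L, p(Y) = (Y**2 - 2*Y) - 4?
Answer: -179/5 ≈ -35.800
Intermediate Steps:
p(Y) = -4 + Y**2 - 2*Y
S(L) = -2/L - L/5 (S(L) = L*(-1/5) - 2/L = -L/5 - 2/L = -2/L - L/5)
G(D) = -1 (G(D) = -4 + 3**2 - 2*3 = -4 + 9 - 6 = -1)
J(E) = 1/5 (J(E) = 1/(6 - 1) = 1/5)
J(1)*(-179) = (1/5)*(-179) = -179/5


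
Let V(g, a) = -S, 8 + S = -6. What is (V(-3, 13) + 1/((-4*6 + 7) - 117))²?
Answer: 3515625/17956 ≈ 195.79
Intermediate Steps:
S = -14 (S = -8 - 6 = -14)
V(g, a) = 14 (V(g, a) = -1*(-14) = 14)
(V(-3, 13) + 1/((-4*6 + 7) - 117))² = (14 + 1/((-4*6 + 7) - 117))² = (14 + 1/((-24 + 7) - 117))² = (14 + 1/(-17 - 117))² = (14 + 1/(-134))² = (14 - 1/134)² = (1875/134)² = 3515625/17956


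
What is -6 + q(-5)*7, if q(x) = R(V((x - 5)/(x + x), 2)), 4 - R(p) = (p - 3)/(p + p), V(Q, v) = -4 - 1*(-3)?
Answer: 8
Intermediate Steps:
V(Q, v) = -1 (V(Q, v) = -4 + 3 = -1)
R(p) = 4 - (-3 + p)/(2*p) (R(p) = 4 - (p - 3)/(p + p) = 4 - (-3 + p)/(2*p))
q(x) = 2 (q(x) = (½)*(3 + 7*(-1))/(-1) = (½)*(-1)*(3 - 7) = (½)*(-1)*(-4) = 2)
-6 + q(-5)*7 = -6 + 2*7 = -6 + 14 = 8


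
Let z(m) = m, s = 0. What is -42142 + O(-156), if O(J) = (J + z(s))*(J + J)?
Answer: 6530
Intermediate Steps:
O(J) = 2*J² (O(J) = (J + 0)*(J + J) = J*(2*J) = 2*J²)
-42142 + O(-156) = -42142 + 2*(-156)² = -42142 + 2*24336 = -42142 + 48672 = 6530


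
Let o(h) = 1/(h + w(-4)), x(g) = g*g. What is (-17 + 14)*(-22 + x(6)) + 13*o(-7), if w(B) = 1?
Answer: -265/6 ≈ -44.167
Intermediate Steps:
x(g) = g**2
o(h) = 1/(1 + h) (o(h) = 1/(h + 1) = 1/(1 + h))
(-17 + 14)*(-22 + x(6)) + 13*o(-7) = (-17 + 14)*(-22 + 6**2) + 13/(1 - 7) = -3*(-22 + 36) + 13/(-6) = -3*14 + 13*(-1/6) = -42 - 13/6 = -265/6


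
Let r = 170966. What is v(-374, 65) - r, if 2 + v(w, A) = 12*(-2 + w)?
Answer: -175480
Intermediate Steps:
v(w, A) = -26 + 12*w (v(w, A) = -2 + 12*(-2 + w) = -2 + (-24 + 12*w) = -26 + 12*w)
v(-374, 65) - r = (-26 + 12*(-374)) - 1*170966 = (-26 - 4488) - 170966 = -4514 - 170966 = -175480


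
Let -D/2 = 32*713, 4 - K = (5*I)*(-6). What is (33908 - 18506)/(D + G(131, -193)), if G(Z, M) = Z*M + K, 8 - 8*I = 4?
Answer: -2567/11816 ≈ -0.21725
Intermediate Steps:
I = ½ (I = 1 - ⅛*4 = 1 - ½ = ½ ≈ 0.50000)
K = 19 (K = 4 - 5*(½)*(-6) = 4 - 5*(-6)/2 = 4 - 1*(-15) = 4 + 15 = 19)
G(Z, M) = 19 + M*Z (G(Z, M) = Z*M + 19 = M*Z + 19 = 19 + M*Z)
D = -45632 (D = -64*713 = -2*22816 = -45632)
(33908 - 18506)/(D + G(131, -193)) = (33908 - 18506)/(-45632 + (19 - 193*131)) = 15402/(-45632 + (19 - 25283)) = 15402/(-45632 - 25264) = 15402/(-70896) = 15402*(-1/70896) = -2567/11816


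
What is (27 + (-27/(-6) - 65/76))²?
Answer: 5424241/5776 ≈ 939.10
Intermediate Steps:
(27 + (-27/(-6) - 65/76))² = (27 + (-27*(-⅙) - 65*1/76))² = (27 + (9/2 - 65/76))² = (27 + 277/76)² = (2329/76)² = 5424241/5776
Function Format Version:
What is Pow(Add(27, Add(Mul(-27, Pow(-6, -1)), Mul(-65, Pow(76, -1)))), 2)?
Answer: Rational(5424241, 5776) ≈ 939.10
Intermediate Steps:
Pow(Add(27, Add(Mul(-27, Pow(-6, -1)), Mul(-65, Pow(76, -1)))), 2) = Pow(Add(27, Add(Mul(-27, Rational(-1, 6)), Mul(-65, Rational(1, 76)))), 2) = Pow(Add(27, Add(Rational(9, 2), Rational(-65, 76))), 2) = Pow(Add(27, Rational(277, 76)), 2) = Pow(Rational(2329, 76), 2) = Rational(5424241, 5776)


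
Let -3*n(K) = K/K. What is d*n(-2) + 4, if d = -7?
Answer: 19/3 ≈ 6.3333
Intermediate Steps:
n(K) = -⅓ (n(K) = -K/(3*K) = -⅓*1 = -⅓)
d*n(-2) + 4 = -7*(-⅓) + 4 = 7/3 + 4 = 19/3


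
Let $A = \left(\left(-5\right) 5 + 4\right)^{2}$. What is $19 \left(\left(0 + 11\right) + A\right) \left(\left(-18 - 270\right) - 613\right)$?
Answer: $-7737788$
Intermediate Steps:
$A = 441$ ($A = \left(-25 + 4\right)^{2} = \left(-21\right)^{2} = 441$)
$19 \left(\left(0 + 11\right) + A\right) \left(\left(-18 - 270\right) - 613\right) = 19 \left(\left(0 + 11\right) + 441\right) \left(\left(-18 - 270\right) - 613\right) = 19 \left(11 + 441\right) \left(\left(-18 - 270\right) - 613\right) = 19 \cdot 452 \left(-288 - 613\right) = 8588 \left(-901\right) = -7737788$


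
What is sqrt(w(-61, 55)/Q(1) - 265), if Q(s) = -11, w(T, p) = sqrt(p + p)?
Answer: sqrt(-32065 - 11*sqrt(110))/11 ≈ 16.308*I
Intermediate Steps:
w(T, p) = sqrt(2)*sqrt(p) (w(T, p) = sqrt(2*p) = sqrt(2)*sqrt(p))
sqrt(w(-61, 55)/Q(1) - 265) = sqrt((sqrt(2)*sqrt(55))/(-11) - 265) = sqrt(sqrt(110)*(-1/11) - 265) = sqrt(-sqrt(110)/11 - 265) = sqrt(-265 - sqrt(110)/11)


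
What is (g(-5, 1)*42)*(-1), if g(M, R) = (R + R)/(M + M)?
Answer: 42/5 ≈ 8.4000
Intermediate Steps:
g(M, R) = R/M (g(M, R) = (2*R)/((2*M)) = (2*R)*(1/(2*M)) = R/M)
(g(-5, 1)*42)*(-1) = ((1/(-5))*42)*(-1) = ((1*(-1/5))*42)*(-1) = -1/5*42*(-1) = -42/5*(-1) = 42/5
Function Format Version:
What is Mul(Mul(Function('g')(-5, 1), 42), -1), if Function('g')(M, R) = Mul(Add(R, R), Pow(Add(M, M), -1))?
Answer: Rational(42, 5) ≈ 8.4000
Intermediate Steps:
Function('g')(M, R) = Mul(R, Pow(M, -1)) (Function('g')(M, R) = Mul(Mul(2, R), Pow(Mul(2, M), -1)) = Mul(Mul(2, R), Mul(Rational(1, 2), Pow(M, -1))) = Mul(R, Pow(M, -1)))
Mul(Mul(Function('g')(-5, 1), 42), -1) = Mul(Mul(Mul(1, Pow(-5, -1)), 42), -1) = Mul(Mul(Mul(1, Rational(-1, 5)), 42), -1) = Mul(Mul(Rational(-1, 5), 42), -1) = Mul(Rational(-42, 5), -1) = Rational(42, 5)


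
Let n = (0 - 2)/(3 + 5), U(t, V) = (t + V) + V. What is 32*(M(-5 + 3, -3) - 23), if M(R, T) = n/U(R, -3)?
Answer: -735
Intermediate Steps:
U(t, V) = t + 2*V (U(t, V) = (V + t) + V = t + 2*V)
n = -1/4 (n = -2/8 = -2*1/8 = -1/4 ≈ -0.25000)
M(R, T) = -1/(4*(-6 + R)) (M(R, T) = -1/(4*(R + 2*(-3))) = -1/(4*(R - 6)) = -1/(4*(-6 + R)))
32*(M(-5 + 3, -3) - 23) = 32*(-1/(-24 + 4*(-5 + 3)) - 23) = 32*(-1/(-24 + 4*(-2)) - 23) = 32*(-1/(-24 - 8) - 23) = 32*(-1/(-32) - 23) = 32*(-1*(-1/32) - 23) = 32*(1/32 - 23) = 32*(-735/32) = -735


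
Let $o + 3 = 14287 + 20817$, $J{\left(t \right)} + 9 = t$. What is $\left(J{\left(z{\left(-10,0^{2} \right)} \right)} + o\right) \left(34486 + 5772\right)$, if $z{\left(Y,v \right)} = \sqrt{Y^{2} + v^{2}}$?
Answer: $1413136316$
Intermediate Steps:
$J{\left(t \right)} = -9 + t$
$o = 35101$ ($o = -3 + \left(14287 + 20817\right) = -3 + 35104 = 35101$)
$\left(J{\left(z{\left(-10,0^{2} \right)} \right)} + o\right) \left(34486 + 5772\right) = \left(\left(-9 + \sqrt{\left(-10\right)^{2} + \left(0^{2}\right)^{2}}\right) + 35101\right) \left(34486 + 5772\right) = \left(\left(-9 + \sqrt{100 + 0^{2}}\right) + 35101\right) 40258 = \left(\left(-9 + \sqrt{100 + 0}\right) + 35101\right) 40258 = \left(\left(-9 + \sqrt{100}\right) + 35101\right) 40258 = \left(\left(-9 + 10\right) + 35101\right) 40258 = \left(1 + 35101\right) 40258 = 35102 \cdot 40258 = 1413136316$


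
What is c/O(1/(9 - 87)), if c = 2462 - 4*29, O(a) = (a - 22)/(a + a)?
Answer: 276/101 ≈ 2.7327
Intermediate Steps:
O(a) = (-22 + a)/(2*a) (O(a) = (-22 + a)/((2*a)) = (-22 + a)*(1/(2*a)) = (-22 + a)/(2*a))
c = 2346 (c = 2462 - 116 = 2346)
c/O(1/(9 - 87)) = 2346/(((-22 + 1/(9 - 87))/(2*(1/(9 - 87))))) = 2346/(((-22 + 1/(-78))/(2*(1/(-78))))) = 2346/(((-22 - 1/78)/(2*(-1/78)))) = 2346/(((½)*(-78)*(-1717/78))) = 2346/(1717/2) = 2346*(2/1717) = 276/101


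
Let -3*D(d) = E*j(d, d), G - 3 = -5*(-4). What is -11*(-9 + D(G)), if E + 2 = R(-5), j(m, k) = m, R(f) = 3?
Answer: 550/3 ≈ 183.33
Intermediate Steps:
E = 1 (E = -2 + 3 = 1)
G = 23 (G = 3 - 5*(-4) = 3 + 20 = 23)
D(d) = -d/3
-11*(-9 + D(G)) = -11*(-9 - ⅓*23) = -11*(-9 - 23/3) = -11*(-50/3) = 550/3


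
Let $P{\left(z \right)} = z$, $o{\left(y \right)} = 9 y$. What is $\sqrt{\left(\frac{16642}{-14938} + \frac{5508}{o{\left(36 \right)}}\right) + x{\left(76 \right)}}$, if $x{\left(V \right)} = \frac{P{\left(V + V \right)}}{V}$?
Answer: $\frac{\sqrt{997783710}}{7469} \approx 4.2292$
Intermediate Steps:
$x{\left(V \right)} = 2$ ($x{\left(V \right)} = \frac{V + V}{V} = \frac{2 V}{V} = 2$)
$\sqrt{\left(\frac{16642}{-14938} + \frac{5508}{o{\left(36 \right)}}\right) + x{\left(76 \right)}} = \sqrt{\left(\frac{16642}{-14938} + \frac{5508}{9 \cdot 36}\right) + 2} = \sqrt{\left(16642 \left(- \frac{1}{14938}\right) + \frac{5508}{324}\right) + 2} = \sqrt{\left(- \frac{8321}{7469} + 5508 \cdot \frac{1}{324}\right) + 2} = \sqrt{\left(- \frac{8321}{7469} + 17\right) + 2} = \sqrt{\frac{118652}{7469} + 2} = \sqrt{\frac{133590}{7469}} = \frac{\sqrt{997783710}}{7469}$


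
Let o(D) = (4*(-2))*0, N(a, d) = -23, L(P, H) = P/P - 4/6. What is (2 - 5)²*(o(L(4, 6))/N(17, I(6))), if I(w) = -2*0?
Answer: 0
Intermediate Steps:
I(w) = 0
L(P, H) = ⅓ (L(P, H) = 1 - 4*⅙ = 1 - ⅔ = ⅓)
o(D) = 0 (o(D) = -8*0 = 0)
(2 - 5)²*(o(L(4, 6))/N(17, I(6))) = (2 - 5)²*(0/(-23)) = (-3)²*(0*(-1/23)) = 9*0 = 0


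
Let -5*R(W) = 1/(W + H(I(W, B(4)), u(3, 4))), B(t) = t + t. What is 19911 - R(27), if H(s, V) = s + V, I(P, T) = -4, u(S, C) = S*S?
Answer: 3185761/160 ≈ 19911.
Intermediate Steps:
u(S, C) = S²
B(t) = 2*t
H(s, V) = V + s
R(W) = -1/(5*(5 + W)) (R(W) = -1/(5*(W + (3² - 4))) = -1/(5*(W + (9 - 4))) = -1/(5*(W + 5)) = -1/(5*(5 + W)))
19911 - R(27) = 19911 - (-1)/(25 + 5*27) = 19911 - (-1)/(25 + 135) = 19911 - (-1)/160 = 19911 - 1*(-1/160) = 19911 + 1/160 = 3185761/160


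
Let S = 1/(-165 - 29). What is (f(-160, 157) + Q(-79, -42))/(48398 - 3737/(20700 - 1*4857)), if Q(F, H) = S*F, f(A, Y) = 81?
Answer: 250208499/148752560738 ≈ 0.0016820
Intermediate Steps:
S = -1/194 (S = 1/(-194) = -1/194 ≈ -0.0051546)
Q(F, H) = -F/194
(f(-160, 157) + Q(-79, -42))/(48398 - 3737/(20700 - 1*4857)) = (81 - 1/194*(-79))/(48398 - 3737/(20700 - 1*4857)) = (81 + 79/194)/(48398 - 3737/(20700 - 4857)) = 15793/(194*(48398 - 3737/15843)) = 15793/(194*(766765777/15843)) = (15793/194)*(15843/766765777) = 250208499/148752560738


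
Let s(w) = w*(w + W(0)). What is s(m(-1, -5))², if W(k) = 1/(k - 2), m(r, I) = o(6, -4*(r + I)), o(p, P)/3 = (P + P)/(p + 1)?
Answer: 409333824/2401 ≈ 1.7048e+5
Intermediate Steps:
o(p, P) = 6*P/(1 + p) (o(p, P) = 3*((P + P)/(p + 1)) = 3*((2*P)/(1 + p)) = 3*(2*P/(1 + p)) = 6*P/(1 + p))
m(r, I) = -24*I/7 - 24*r/7 (m(r, I) = 6*(-4*(r + I))/(1 + 6) = 6*(-4*(I + r))/7 = 6*(-4*I - 4*r)*(⅐) = -24*I/7 - 24*r/7)
W(k) = 1/(-2 + k)
s(w) = w*(-½ + w) (s(w) = w*(w + 1/(-2 + 0)) = w*(w + 1/(-2)) = w*(w - ½) = w*(-½ + w))
s(m(-1, -5))² = ((-24/7*(-5) - 24/7*(-1))*(-½ + (-24/7*(-5) - 24/7*(-1))))² = ((120/7 + 24/7)*(-½ + (120/7 + 24/7)))² = (144*(-½ + 144/7)/7)² = ((144/7)*(281/14))² = (20232/49)² = 409333824/2401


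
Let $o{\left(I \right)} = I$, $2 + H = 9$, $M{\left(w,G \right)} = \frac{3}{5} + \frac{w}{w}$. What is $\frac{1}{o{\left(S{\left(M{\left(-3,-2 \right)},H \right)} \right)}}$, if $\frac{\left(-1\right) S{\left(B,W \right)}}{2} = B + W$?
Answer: $- \frac{5}{86} \approx -0.05814$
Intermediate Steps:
$M{\left(w,G \right)} = \frac{8}{5}$ ($M{\left(w,G \right)} = 3 \cdot \frac{1}{5} + 1 = \frac{3}{5} + 1 = \frac{8}{5}$)
$H = 7$ ($H = -2 + 9 = 7$)
$S{\left(B,W \right)} = - 2 B - 2 W$ ($S{\left(B,W \right)} = - 2 \left(B + W\right) = - 2 B - 2 W$)
$\frac{1}{o{\left(S{\left(M{\left(-3,-2 \right)},H \right)} \right)}} = \frac{1}{\left(-2\right) \frac{8}{5} - 14} = \frac{1}{- \frac{16}{5} - 14} = \frac{1}{- \frac{86}{5}} = - \frac{5}{86}$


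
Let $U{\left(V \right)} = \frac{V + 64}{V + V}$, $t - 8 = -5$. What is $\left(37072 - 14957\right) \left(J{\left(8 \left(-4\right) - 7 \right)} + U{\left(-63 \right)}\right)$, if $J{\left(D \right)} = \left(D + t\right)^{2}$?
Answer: $\frac{3611268925}{126} \approx 2.8661 \cdot 10^{7}$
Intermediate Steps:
$t = 3$ ($t = 8 - 5 = 3$)
$U{\left(V \right)} = \frac{64 + V}{2 V}$
$J{\left(D \right)} = \left(3 + D\right)^{2}$ ($J{\left(D \right)} = \left(D + 3\right)^{2} = \left(3 + D\right)^{2}$)
$\left(37072 - 14957\right) \left(J{\left(8 \left(-4\right) - 7 \right)} + U{\left(-63 \right)}\right) = \left(37072 - 14957\right) \left(\left(3 + \left(8 \left(-4\right) - 7\right)\right)^{2} + \frac{64 - 63}{2 \left(-63\right)}\right) = 22115 \left(\left(3 - 39\right)^{2} + \frac{1}{2} \left(- \frac{1}{63}\right) 1\right) = 22115 \left(\left(3 - 39\right)^{2} - \frac{1}{126}\right) = 22115 \left(\left(-36\right)^{2} - \frac{1}{126}\right) = 22115 \left(1296 - \frac{1}{126}\right) = 22115 \cdot \frac{163295}{126} = \frac{3611268925}{126}$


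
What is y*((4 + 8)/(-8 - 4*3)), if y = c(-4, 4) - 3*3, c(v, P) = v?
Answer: 39/5 ≈ 7.8000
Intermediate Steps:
y = -13 (y = -4 - 3*3 = -4 - 9 = -13)
y*((4 + 8)/(-8 - 4*3)) = -13*(4 + 8)/(-8 - 4*3) = -156/(-8 - 12) = -156/(-20) = -156*(-1)/20 = -13*(-⅗) = 39/5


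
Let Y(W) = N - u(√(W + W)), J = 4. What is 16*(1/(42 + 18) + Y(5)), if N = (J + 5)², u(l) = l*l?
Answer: 17044/15 ≈ 1136.3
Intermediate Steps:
u(l) = l²
N = 81 (N = (4 + 5)² = 9² = 81)
Y(W) = 81 - 2*W (Y(W) = 81 - (√(W + W))² = 81 - (√(2*W))² = 81 - (√2*√W)² = 81 - 2*W)
16*(1/(42 + 18) + Y(5)) = 16*(1/(42 + 18) + (81 - 2*5)) = 16*(1/60 + (81 - 10)) = 16*(1/60 + 71) = 16*(4261/60) = 17044/15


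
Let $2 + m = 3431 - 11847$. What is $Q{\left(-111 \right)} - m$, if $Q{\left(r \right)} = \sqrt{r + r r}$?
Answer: $8418 + \sqrt{12210} \approx 8528.5$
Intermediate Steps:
$Q{\left(r \right)} = \sqrt{r + r^{2}}$
$m = -8418$ ($m = -2 + \left(3431 - 11847\right) = -2 - 8416 = -8418$)
$Q{\left(-111 \right)} - m = \sqrt{- 111 \left(1 - 111\right)} - -8418 = \sqrt{\left(-111\right) \left(-110\right)} + 8418 = \sqrt{12210} + 8418 = 8418 + \sqrt{12210}$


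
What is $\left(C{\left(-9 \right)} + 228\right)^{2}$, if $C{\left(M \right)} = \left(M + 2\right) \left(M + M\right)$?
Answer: $125316$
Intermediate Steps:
$C{\left(M \right)} = 2 M \left(2 + M\right)$ ($C{\left(M \right)} = \left(2 + M\right) 2 M = 2 M \left(2 + M\right)$)
$\left(C{\left(-9 \right)} + 228\right)^{2} = \left(2 \left(-9\right) \left(2 - 9\right) + 228\right)^{2} = \left(2 \left(-9\right) \left(-7\right) + 228\right)^{2} = \left(126 + 228\right)^{2} = 354^{2} = 125316$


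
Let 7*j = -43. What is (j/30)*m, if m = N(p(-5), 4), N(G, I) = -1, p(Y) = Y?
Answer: 43/210 ≈ 0.20476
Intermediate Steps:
j = -43/7 (j = (⅐)*(-43) = -43/7 ≈ -6.1429)
m = -1
(j/30)*m = (-43/7/30)*(-1) = ((1/30)*(-43/7))*(-1) = -43/210*(-1) = 43/210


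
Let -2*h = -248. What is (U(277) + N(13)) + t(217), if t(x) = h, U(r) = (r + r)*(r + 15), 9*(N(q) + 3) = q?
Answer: 1457014/9 ≈ 1.6189e+5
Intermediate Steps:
N(q) = -3 + q/9
U(r) = 2*r*(15 + r) (U(r) = (2*r)*(15 + r) = 2*r*(15 + r))
h = 124 (h = -½*(-248) = 124)
t(x) = 124
(U(277) + N(13)) + t(217) = (2*277*(15 + 277) + (-3 + (⅑)*13)) + 124 = (2*277*292 + (-3 + 13/9)) + 124 = (161768 - 14/9) + 124 = 1455898/9 + 124 = 1457014/9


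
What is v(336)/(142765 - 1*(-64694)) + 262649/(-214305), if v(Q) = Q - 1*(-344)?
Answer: -2587770071/2117119095 ≈ -1.2223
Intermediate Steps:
v(Q) = 344 + Q (v(Q) = Q + 344 = 344 + Q)
v(336)/(142765 - 1*(-64694)) + 262649/(-214305) = (344 + 336)/(142765 - 1*(-64694)) + 262649/(-214305) = 680/(142765 + 64694) + 262649*(-1/214305) = 680/207459 - 262649/214305 = -2587770071/2117119095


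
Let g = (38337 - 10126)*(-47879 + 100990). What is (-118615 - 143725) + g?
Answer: 1498052081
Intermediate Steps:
g = 1498314421 (g = 28211*53111 = 1498314421)
(-118615 - 143725) + g = (-118615 - 143725) + 1498314421 = -262340 + 1498314421 = 1498052081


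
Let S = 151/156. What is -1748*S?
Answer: -65987/39 ≈ -1692.0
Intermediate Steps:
S = 151/156 (S = 151*(1/156) = 151/156 ≈ 0.96795)
-1748*S = -1748*151/156 = -65987/39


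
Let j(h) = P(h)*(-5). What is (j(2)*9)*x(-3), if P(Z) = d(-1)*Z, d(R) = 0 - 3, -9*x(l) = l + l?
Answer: 180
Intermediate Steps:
x(l) = -2*l/9 (x(l) = -(l + l)/9 = -2*l/9)
d(R) = -3
P(Z) = -3*Z
j(h) = 15*h (j(h) = -3*h*(-5) = 15*h)
(j(2)*9)*x(-3) = ((15*2)*9)*(-2/9*(-3)) = (30*9)*(2/3) = 270*(2/3) = 180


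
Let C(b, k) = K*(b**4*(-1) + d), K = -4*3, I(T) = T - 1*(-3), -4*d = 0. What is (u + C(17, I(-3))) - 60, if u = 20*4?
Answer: 1002272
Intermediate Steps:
d = 0 (d = -1/4*0 = 0)
I(T) = 3 + T (I(T) = T + 3 = 3 + T)
K = -12
u = 80
C(b, k) = 12*b**4 (C(b, k) = -12*(b**4*(-1) + 0) = -12*(-b**4 + 0) = -(-12)*b**4 = 12*b**4)
(u + C(17, I(-3))) - 60 = (80 + 12*17**4) - 60 = (80 + 12*83521) - 60 = (80 + 1002252) - 60 = 1002332 - 60 = 1002272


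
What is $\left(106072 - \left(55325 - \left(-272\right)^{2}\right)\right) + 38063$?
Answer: $162794$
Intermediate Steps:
$\left(106072 - \left(55325 - \left(-272\right)^{2}\right)\right) + 38063 = \left(106072 + \left(-55325 + 73984\right)\right) + 38063 = \left(106072 + 18659\right) + 38063 = 124731 + 38063 = 162794$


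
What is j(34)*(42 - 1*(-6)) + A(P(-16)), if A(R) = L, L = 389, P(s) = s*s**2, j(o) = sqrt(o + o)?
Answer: 389 + 96*sqrt(17) ≈ 784.82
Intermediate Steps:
j(o) = sqrt(2)*sqrt(o) (j(o) = sqrt(2*o) = sqrt(2)*sqrt(o))
P(s) = s**3
A(R) = 389
j(34)*(42 - 1*(-6)) + A(P(-16)) = (sqrt(2)*sqrt(34))*(42 - 1*(-6)) + 389 = (2*sqrt(17))*(42 + 6) + 389 = (2*sqrt(17))*48 + 389 = 96*sqrt(17) + 389 = 389 + 96*sqrt(17)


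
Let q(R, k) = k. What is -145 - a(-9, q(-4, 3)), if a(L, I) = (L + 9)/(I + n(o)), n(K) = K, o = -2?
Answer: -145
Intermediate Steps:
a(L, I) = (9 + L)/(-2 + I) (a(L, I) = (L + 9)/(I - 2) = (9 + L)/(-2 + I))
-145 - a(-9, q(-4, 3)) = -145 - (9 - 9)/(-2 + 3) = -145 - 0/1 = -145 - 0 = -145 - 1*0 = -145 + 0 = -145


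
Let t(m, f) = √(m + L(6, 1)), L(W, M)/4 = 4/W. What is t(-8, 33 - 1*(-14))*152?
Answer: 608*I*√3/3 ≈ 351.03*I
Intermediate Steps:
L(W, M) = 16/W (L(W, M) = 4*(4/W) = 16/W)
t(m, f) = √(8/3 + m) (t(m, f) = √(m + 16/6) = √(m + 16*(⅙)) = √(m + 8/3) = √(8/3 + m))
t(-8, 33 - 1*(-14))*152 = (√(24 + 9*(-8))/3)*152 = (√(24 - 72)/3)*152 = (√(-48)/3)*152 = ((4*I*√3)/3)*152 = (4*I*√3/3)*152 = 608*I*√3/3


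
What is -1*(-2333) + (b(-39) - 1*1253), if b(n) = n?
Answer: 1041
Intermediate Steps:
-1*(-2333) + (b(-39) - 1*1253) = -1*(-2333) + (-39 - 1*1253) = 2333 + (-39 - 1253) = 2333 - 1292 = 1041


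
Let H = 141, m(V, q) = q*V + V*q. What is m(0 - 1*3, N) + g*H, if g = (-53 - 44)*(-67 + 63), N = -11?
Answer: 54774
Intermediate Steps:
m(V, q) = 2*V*q (m(V, q) = V*q + V*q = 2*V*q)
g = 388 (g = -97*(-4) = 388)
m(0 - 1*3, N) + g*H = 2*(0 - 1*3)*(-11) + 388*141 = 2*(0 - 3)*(-11) + 54708 = 2*(-3)*(-11) + 54708 = 66 + 54708 = 54774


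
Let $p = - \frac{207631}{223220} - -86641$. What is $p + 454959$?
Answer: $\frac{120895744369}{223220} \approx 5.416 \cdot 10^{5}$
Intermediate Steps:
$p = \frac{19339796389}{223220}$ ($p = \left(-207631\right) \frac{1}{223220} + 86641 = - \frac{207631}{223220} + 86641 = \frac{19339796389}{223220} \approx 86640.0$)
$p + 454959 = \frac{19339796389}{223220} + 454959 = \frac{120895744369}{223220}$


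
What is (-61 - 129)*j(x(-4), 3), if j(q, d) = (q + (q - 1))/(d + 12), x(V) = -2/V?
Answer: 0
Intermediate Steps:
j(q, d) = (-1 + 2*q)/(12 + d) (j(q, d) = (q + (-1 + q))/(12 + d) = (-1 + 2*q)/(12 + d))
(-61 - 129)*j(x(-4), 3) = (-61 - 129)*((-1 + 2*(-2/(-4)))/(12 + 3)) = -190*(-1 + 2*(-2*(-¼)))/15 = -38*(-1 + 2*(½))/3 = -38*(-1 + 1)/3 = -38*0/3 = -190*0 = 0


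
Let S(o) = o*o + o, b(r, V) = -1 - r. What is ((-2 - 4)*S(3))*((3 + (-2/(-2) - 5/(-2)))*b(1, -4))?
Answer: 936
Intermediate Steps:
S(o) = o + o**2 (S(o) = o**2 + o = o + o**2)
((-2 - 4)*S(3))*((3 + (-2/(-2) - 5/(-2)))*b(1, -4)) = ((-2 - 4)*(3*(1 + 3)))*((3 + (-2/(-2) - 5/(-2)))*(-1 - 1*1)) = (-18*4)*((3 + (-2*(-1/2) - 5*(-1/2)))*(-1 - 1)) = (-6*12)*((3 + (1 + 5/2))*(-2)) = -72*(3 + 7/2)*(-2) = -468*(-2) = -72*(-13) = 936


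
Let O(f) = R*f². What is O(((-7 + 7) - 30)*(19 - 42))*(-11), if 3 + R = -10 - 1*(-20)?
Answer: -36659700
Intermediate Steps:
R = 7 (R = -3 + (-10 - 1*(-20)) = -3 + (-10 + 20) = -3 + 10 = 7)
O(f) = 7*f²
O(((-7 + 7) - 30)*(19 - 42))*(-11) = (7*(((-7 + 7) - 30)*(19 - 42))²)*(-11) = (7*((0 - 30)*(-23))²)*(-11) = (7*(-30*(-23))²)*(-11) = (7*690²)*(-11) = (7*476100)*(-11) = 3332700*(-11) = -36659700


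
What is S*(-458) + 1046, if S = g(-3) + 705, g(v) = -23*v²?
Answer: -227038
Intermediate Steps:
S = 498 (S = -23*(-3)² + 705 = -23*9 + 705 = -207 + 705 = 498)
S*(-458) + 1046 = 498*(-458) + 1046 = -228084 + 1046 = -227038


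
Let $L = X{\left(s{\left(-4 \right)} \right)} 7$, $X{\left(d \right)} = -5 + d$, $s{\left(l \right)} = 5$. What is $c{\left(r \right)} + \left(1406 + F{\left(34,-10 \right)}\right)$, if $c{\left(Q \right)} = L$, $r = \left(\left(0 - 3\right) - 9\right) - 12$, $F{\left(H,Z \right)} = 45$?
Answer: $1451$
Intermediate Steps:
$r = -24$ ($r = \left(-3 - 9\right) - 12 = -12 - 12 = -24$)
$L = 0$ ($L = \left(-5 + 5\right) 7 = 0 \cdot 7 = 0$)
$c{\left(Q \right)} = 0$
$c{\left(r \right)} + \left(1406 + F{\left(34,-10 \right)}\right) = 0 + \left(1406 + 45\right) = 0 + 1451 = 1451$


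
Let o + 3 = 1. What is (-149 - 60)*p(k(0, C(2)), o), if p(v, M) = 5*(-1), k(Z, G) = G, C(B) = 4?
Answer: 1045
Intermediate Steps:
o = -2 (o = -3 + 1 = -2)
p(v, M) = -5
(-149 - 60)*p(k(0, C(2)), o) = (-149 - 60)*(-5) = -209*(-5) = 1045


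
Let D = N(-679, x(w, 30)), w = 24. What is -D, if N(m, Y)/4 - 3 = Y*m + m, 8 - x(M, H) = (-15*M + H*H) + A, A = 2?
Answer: -1447640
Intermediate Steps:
x(M, H) = 6 - H² + 15*M (x(M, H) = 8 - ((-15*M + H*H) + 2) = 8 - ((-15*M + H²) + 2) = 8 - ((H² - 15*M) + 2) = 8 - (2 + H² - 15*M) = 8 + (-2 - H² + 15*M) = 6 - H² + 15*M)
N(m, Y) = 12 + 4*m + 4*Y*m (N(m, Y) = 12 + 4*(Y*m + m) = 12 + 4*(m + Y*m) = 12 + (4*m + 4*Y*m) = 12 + 4*m + 4*Y*m)
D = 1447640 (D = 12 + 4*(-679) + 4*(6 - 1*30² + 15*24)*(-679) = 12 - 2716 + 4*(6 - 1*900 + 360)*(-679) = 12 - 2716 + 4*(6 - 900 + 360)*(-679) = 12 - 2716 + 4*(-534)*(-679) = 12 - 2716 + 1450344 = 1447640)
-D = -1*1447640 = -1447640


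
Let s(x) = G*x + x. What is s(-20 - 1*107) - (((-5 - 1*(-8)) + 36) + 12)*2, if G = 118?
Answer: -15215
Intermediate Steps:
s(x) = 119*x (s(x) = 118*x + x = 119*x)
s(-20 - 1*107) - (((-5 - 1*(-8)) + 36) + 12)*2 = 119*(-20 - 1*107) - (((-5 - 1*(-8)) + 36) + 12)*2 = 119*(-20 - 107) - (((-5 + 8) + 36) + 12)*2 = 119*(-127) - ((3 + 36) + 12)*2 = -15113 - (39 + 12)*2 = -15113 - 51*2 = -15113 - 1*102 = -15113 - 102 = -15215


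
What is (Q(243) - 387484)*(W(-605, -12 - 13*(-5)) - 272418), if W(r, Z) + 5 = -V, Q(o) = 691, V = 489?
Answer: 105560451216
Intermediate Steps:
W(r, Z) = -494 (W(r, Z) = -5 - 1*489 = -5 - 489 = -494)
(Q(243) - 387484)*(W(-605, -12 - 13*(-5)) - 272418) = (691 - 387484)*(-494 - 272418) = -386793*(-272912) = 105560451216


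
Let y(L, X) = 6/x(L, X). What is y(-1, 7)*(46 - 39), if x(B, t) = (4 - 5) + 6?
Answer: 42/5 ≈ 8.4000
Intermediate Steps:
x(B, t) = 5 (x(B, t) = -1 + 6 = 5)
y(L, X) = 6/5
y(-1, 7)*(46 - 39) = 6*(46 - 39)/5 = (6/5)*7 = 42/5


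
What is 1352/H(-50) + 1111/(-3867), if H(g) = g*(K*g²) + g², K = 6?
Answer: -16071167/55588125 ≈ -0.28911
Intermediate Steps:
H(g) = g² + 6*g³ (H(g) = g*(6*g²) + g² = 6*g³ + g² = g² + 6*g³)
1352/H(-50) + 1111/(-3867) = 1352/(((-50)²*(1 + 6*(-50)))) + 1111/(-3867) = 1352/((2500*(1 - 300))) + 1111*(-1/3867) = 1352/((2500*(-299))) - 1111/3867 = 1352/(-747500) - 1111/3867 = 1352*(-1/747500) - 1111/3867 = -26/14375 - 1111/3867 = -16071167/55588125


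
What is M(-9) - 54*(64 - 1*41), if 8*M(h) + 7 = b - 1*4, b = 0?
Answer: -9947/8 ≈ -1243.4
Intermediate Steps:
M(h) = -11/8 (M(h) = -7/8 + (0 - 1*4)/8 = -7/8 + (0 - 4)/8 = -7/8 + (⅛)*(-4) = -7/8 - ½ = -11/8)
M(-9) - 54*(64 - 1*41) = -11/8 - 54*(64 - 1*41) = -11/8 - 54*(64 - 41) = -11/8 - 54*23 = -11/8 - 1242 = -9947/8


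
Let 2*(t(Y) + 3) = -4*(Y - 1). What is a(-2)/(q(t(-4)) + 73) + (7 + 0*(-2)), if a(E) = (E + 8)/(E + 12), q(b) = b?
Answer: 2803/400 ≈ 7.0075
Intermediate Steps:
t(Y) = -1 - 2*Y (t(Y) = -3 + (-4*(Y - 1))/2 = -3 + (-4*(-1 + Y))/2 = -3 + (4 - 4*Y)/2 = -3 + (2 - 2*Y) = -1 - 2*Y)
a(E) = (8 + E)/(12 + E)
a(-2)/(q(t(-4)) + 73) + (7 + 0*(-2)) = ((8 - 2)/(12 - 2))/((-1 - 2*(-4)) + 73) + (7 + 0*(-2)) = (6/10)/((-1 + 8) + 73) + (7 + 0) = ((⅒)*6)/(7 + 73) + 7 = (⅗)/80 + 7 = (⅗)*(1/80) + 7 = 3/400 + 7 = 2803/400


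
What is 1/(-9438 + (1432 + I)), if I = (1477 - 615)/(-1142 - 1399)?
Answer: -2541/20344108 ≈ -0.00012490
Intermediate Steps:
I = -862/2541 (I = 862/(-2541) = 862*(-1/2541) = -862/2541 ≈ -0.33924)
1/(-9438 + (1432 + I)) = 1/(-9438 + (1432 - 862/2541)) = 1/(-9438 + 3637850/2541) = 1/(-20344108/2541) = -2541/20344108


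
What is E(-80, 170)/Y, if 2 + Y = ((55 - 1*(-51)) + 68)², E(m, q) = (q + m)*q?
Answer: 7650/15137 ≈ 0.50538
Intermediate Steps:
E(m, q) = q*(m + q) (E(m, q) = (m + q)*q = q*(m + q))
Y = 30274 (Y = -2 + ((55 - 1*(-51)) + 68)² = -2 + ((55 + 51) + 68)² = -2 + (106 + 68)² = -2 + 174² = -2 + 30276 = 30274)
E(-80, 170)/Y = (170*(-80 + 170))/30274 = (170*90)*(1/30274) = 15300*(1/30274) = 7650/15137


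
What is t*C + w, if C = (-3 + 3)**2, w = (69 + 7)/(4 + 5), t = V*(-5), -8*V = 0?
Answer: 76/9 ≈ 8.4444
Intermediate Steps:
V = 0 (V = -1/8*0 = 0)
t = 0 (t = 0*(-5) = 0)
w = 76/9 ≈ 8.4444
C = 0 (C = 0**2 = 0)
t*C + w = 0*0 + 76/9 = 0 + 76/9 = 76/9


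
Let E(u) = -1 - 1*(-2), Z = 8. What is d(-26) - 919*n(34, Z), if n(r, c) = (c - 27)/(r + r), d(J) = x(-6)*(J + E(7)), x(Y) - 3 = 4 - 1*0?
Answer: 5561/68 ≈ 81.779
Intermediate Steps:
E(u) = 1 (E(u) = -1 + 2 = 1)
x(Y) = 7 (x(Y) = 3 + (4 - 1*0) = 3 + (4 + 0) = 3 + 4 = 7)
d(J) = 7 + 7*J (d(J) = 7*(J + 1) = 7*(1 + J) = 7 + 7*J)
n(r, c) = (-27 + c)/(2*r) (n(r, c) = (-27 + c)/((2*r)) = (-27 + c)*(1/(2*r)) = (-27 + c)/(2*r))
d(-26) - 919*n(34, Z) = (7 + 7*(-26)) - 919*(-27 + 8)/(2*34) = (7 - 182) - 919*(-19)/(2*34) = -175 - 919*(-19/68) = -175 + 17461/68 = 5561/68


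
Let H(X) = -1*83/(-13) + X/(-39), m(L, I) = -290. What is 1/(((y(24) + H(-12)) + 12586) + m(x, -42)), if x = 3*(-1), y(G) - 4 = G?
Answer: 13/160299 ≈ 8.1098e-5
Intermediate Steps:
y(G) = 4 + G
x = -3
H(X) = 83/13 - X/39 (H(X) = -83*(-1/13) + X*(-1/39) = 83/13 - X/39)
1/(((y(24) + H(-12)) + 12586) + m(x, -42)) = 1/((((4 + 24) + (83/13 - 1/39*(-12))) + 12586) - 290) = 1/(((28 + (83/13 + 4/13)) + 12586) - 290) = 1/(((28 + 87/13) + 12586) - 290) = 1/((451/13 + 12586) - 290) = 1/(164069/13 - 290) = 1/(160299/13) = 13/160299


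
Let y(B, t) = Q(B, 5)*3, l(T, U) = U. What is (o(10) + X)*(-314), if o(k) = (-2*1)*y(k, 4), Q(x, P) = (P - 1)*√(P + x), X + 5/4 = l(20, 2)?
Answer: -471/2 + 7536*√15 ≈ 28951.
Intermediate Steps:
X = ¾ (X = -5/4 + 2 = ¾ ≈ 0.75000)
Q(x, P) = √(P + x)*(-1 + P) (Q(x, P) = (-1 + P)*√(P + x) = √(P + x)*(-1 + P))
y(B, t) = 12*√(5 + B) (y(B, t) = (√(5 + B)*(-1 + 5))*3 = (√(5 + B)*4)*3 = (4*√(5 + B))*3 = 12*√(5 + B))
o(k) = -24*√(5 + k) (o(k) = (-2*1)*(12*√(5 + k)) = -24*√(5 + k))
(o(10) + X)*(-314) = (-24*√(5 + 10) + ¾)*(-314) = (-24*√15 + ¾)*(-314) = (¾ - 24*√15)*(-314) = -471/2 + 7536*√15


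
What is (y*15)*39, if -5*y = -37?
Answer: 4329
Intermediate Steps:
y = 37/5 (y = -⅕*(-37) = 37/5 ≈ 7.4000)
(y*15)*39 = ((37/5)*15)*39 = 111*39 = 4329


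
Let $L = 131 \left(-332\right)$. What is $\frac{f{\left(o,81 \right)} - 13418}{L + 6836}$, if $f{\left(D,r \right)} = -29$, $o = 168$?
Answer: $\frac{13447}{36656} \approx 0.36684$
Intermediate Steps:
$L = -43492$
$\frac{f{\left(o,81 \right)} - 13418}{L + 6836} = \frac{-29 - 13418}{-43492 + 6836} = - \frac{13447}{-36656} = \left(-13447\right) \left(- \frac{1}{36656}\right) = \frac{13447}{36656}$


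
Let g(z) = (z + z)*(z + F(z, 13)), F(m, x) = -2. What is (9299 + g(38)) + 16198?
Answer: 28233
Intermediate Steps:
g(z) = 2*z*(-2 + z) (g(z) = (z + z)*(z - 2) = (2*z)*(-2 + z) = 2*z*(-2 + z))
(9299 + g(38)) + 16198 = (9299 + 2*38*(-2 + 38)) + 16198 = (9299 + 2*38*36) + 16198 = (9299 + 2736) + 16198 = 12035 + 16198 = 28233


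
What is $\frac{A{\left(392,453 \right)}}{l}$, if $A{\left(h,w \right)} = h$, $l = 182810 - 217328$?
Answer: $- \frac{196}{17259} \approx -0.011356$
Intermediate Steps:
$l = -34518$ ($l = 182810 - 217328 = -34518$)
$\frac{A{\left(392,453 \right)}}{l} = \frac{392}{-34518} = 392 \left(- \frac{1}{34518}\right) = - \frac{196}{17259}$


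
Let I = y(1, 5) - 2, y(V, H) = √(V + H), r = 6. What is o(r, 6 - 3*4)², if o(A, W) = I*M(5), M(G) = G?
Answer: 250 - 100*√6 ≈ 5.0510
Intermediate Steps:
y(V, H) = √(H + V)
I = -2 + √6 (I = √(5 + 1) - 2 = √6 - 2 = -2 + √6 ≈ 0.44949)
o(A, W) = -10 + 5*√6 (o(A, W) = (-2 + √6)*5 = -10 + 5*√6)
o(r, 6 - 3*4)² = (-10 + 5*√6)²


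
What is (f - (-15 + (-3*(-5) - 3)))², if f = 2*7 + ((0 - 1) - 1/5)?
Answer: 6241/25 ≈ 249.64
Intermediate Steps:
f = 64/5 (f = 14 + (-1 - 1*⅕) = 14 + (-1 - ⅕) = 14 - 6/5 = 64/5 ≈ 12.800)
(f - (-15 + (-3*(-5) - 3)))² = (64/5 - (-15 + (-3*(-5) - 3)))² = (64/5 - (-15 + (15 - 3)))² = (64/5 - (-15 + 12))² = (64/5 - 1*(-3))² = (64/5 + 3)² = (79/5)² = 6241/25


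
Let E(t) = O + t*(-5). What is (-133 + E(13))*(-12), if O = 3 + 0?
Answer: 2340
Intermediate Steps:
O = 3
E(t) = 3 - 5*t (E(t) = 3 + t*(-5) = 3 - 5*t)
(-133 + E(13))*(-12) = (-133 + (3 - 5*13))*(-12) = (-133 + (3 - 65))*(-12) = (-133 - 62)*(-12) = -195*(-12) = 2340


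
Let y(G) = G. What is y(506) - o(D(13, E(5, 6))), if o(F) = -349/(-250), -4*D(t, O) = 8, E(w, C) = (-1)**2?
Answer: 126151/250 ≈ 504.60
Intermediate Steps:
E(w, C) = 1
D(t, O) = -2 (D(t, O) = -1/4*8 = -2)
o(F) = 349/250 (o(F) = -349*(-1/250) = 349/250)
y(506) - o(D(13, E(5, 6))) = 506 - 1*349/250 = 506 - 349/250 = 126151/250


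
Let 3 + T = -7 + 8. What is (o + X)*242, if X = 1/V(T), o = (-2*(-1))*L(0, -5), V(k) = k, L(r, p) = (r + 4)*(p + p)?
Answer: -19481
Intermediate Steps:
L(r, p) = 2*p*(4 + r) (L(r, p) = (4 + r)*(2*p) = 2*p*(4 + r))
T = -2 (T = -3 + (-7 + 8) = -3 + 1 = -2)
o = -80 (o = (-2*(-1))*(2*(-5)*(4 + 0)) = 2*(2*(-5)*4) = 2*(-40) = -80)
X = -1/2 (X = 1/(-2) = -1/2 ≈ -0.50000)
(o + X)*242 = (-80 - 1/2)*242 = -161/2*242 = -19481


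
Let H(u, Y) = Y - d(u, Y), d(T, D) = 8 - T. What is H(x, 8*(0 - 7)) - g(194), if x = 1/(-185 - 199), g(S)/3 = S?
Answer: -248065/384 ≈ -646.00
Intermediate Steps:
g(S) = 3*S
x = -1/384 (x = 1/(-384) = -1/384 ≈ -0.0026042)
H(u, Y) = -8 + Y + u (H(u, Y) = Y - (8 - u) = Y + (-8 + u) = -8 + Y + u)
H(x, 8*(0 - 7)) - g(194) = (-8 + 8*(0 - 7) - 1/384) - 3*194 = (-8 + 8*(-7) - 1/384) - 1*582 = (-8 - 56 - 1/384) - 582 = -24577/384 - 582 = -248065/384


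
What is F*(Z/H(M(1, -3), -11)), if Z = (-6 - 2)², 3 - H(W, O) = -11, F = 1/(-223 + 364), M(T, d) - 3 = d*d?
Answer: 32/987 ≈ 0.032421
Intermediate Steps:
M(T, d) = 3 + d² (M(T, d) = 3 + d*d = 3 + d²)
F = 1/141 ≈ 0.0070922
H(W, O) = 14 (H(W, O) = 3 - 1*(-11) = 3 + 11 = 14)
Z = 64 (Z = (-8)² = 64)
F*(Z/H(M(1, -3), -11)) = (64/14)/141 = (64*(1/14))/141 = (1/141)*(32/7) = 32/987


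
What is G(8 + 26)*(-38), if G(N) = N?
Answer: -1292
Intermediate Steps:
G(8 + 26)*(-38) = (8 + 26)*(-38) = 34*(-38) = -1292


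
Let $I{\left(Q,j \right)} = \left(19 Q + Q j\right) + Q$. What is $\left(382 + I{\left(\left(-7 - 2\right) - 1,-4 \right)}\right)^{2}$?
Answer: $49284$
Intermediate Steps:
$I{\left(Q,j \right)} = 20 Q + Q j$
$\left(382 + I{\left(\left(-7 - 2\right) - 1,-4 \right)}\right)^{2} = \left(382 + \left(\left(-7 - 2\right) - 1\right) \left(20 - 4\right)\right)^{2} = \left(382 + \left(-9 - 1\right) 16\right)^{2} = \left(382 - 160\right)^{2} = 222^{2} = 49284$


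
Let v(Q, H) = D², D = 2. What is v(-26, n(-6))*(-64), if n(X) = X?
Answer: -256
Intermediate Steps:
v(Q, H) = 4 (v(Q, H) = 2² = 4)
v(-26, n(-6))*(-64) = 4*(-64) = -256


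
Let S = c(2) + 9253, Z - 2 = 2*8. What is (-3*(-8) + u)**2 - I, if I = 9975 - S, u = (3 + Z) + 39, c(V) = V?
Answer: 6336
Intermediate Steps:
Z = 18 (Z = 2 + 2*8 = 2 + 16 = 18)
u = 60 (u = (3 + 18) + 39 = 21 + 39 = 60)
S = 9255 (S = 2 + 9253 = 9255)
I = 720 (I = 9975 - 1*9255 = 9975 - 9255 = 720)
(-3*(-8) + u)**2 - I = (-3*(-8) + 60)**2 - 1*720 = (24 + 60)**2 - 720 = 84**2 - 720 = 7056 - 720 = 6336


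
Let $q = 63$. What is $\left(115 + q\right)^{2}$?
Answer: $31684$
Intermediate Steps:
$\left(115 + q\right)^{2} = \left(115 + 63\right)^{2} = 178^{2} = 31684$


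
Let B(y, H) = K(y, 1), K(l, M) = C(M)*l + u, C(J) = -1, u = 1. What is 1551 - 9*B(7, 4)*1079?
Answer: 59817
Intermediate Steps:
K(l, M) = 1 - l (K(l, M) = -l + 1 = 1 - l)
B(y, H) = 1 - y
1551 - 9*B(7, 4)*1079 = 1551 - 9*(1 - 1*7)*1079 = 1551 - 9*(1 - 7)*1079 = 1551 - 9*(-6)*1079 = 1551 + 54*1079 = 1551 + 58266 = 59817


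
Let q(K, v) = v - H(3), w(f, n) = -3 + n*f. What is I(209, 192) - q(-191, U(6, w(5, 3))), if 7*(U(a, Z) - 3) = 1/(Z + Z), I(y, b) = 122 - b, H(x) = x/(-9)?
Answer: -4107/56 ≈ -73.339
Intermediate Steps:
w(f, n) = -3 + f*n
H(x) = -x/9 (H(x) = x*(-⅑) = -x/9)
U(a, Z) = 3 + 1/(14*Z) (U(a, Z) = 3 + 1/(7*(Z + Z)) = 3 + 1/(7*((2*Z))) = 3 + (1/(2*Z))/7 = 3 + 1/(14*Z))
q(K, v) = ⅓ + v (q(K, v) = v - (-1)*3/9 = v - 1*(-⅓) = v + ⅓ = ⅓ + v)
I(209, 192) - q(-191, U(6, w(5, 3))) = (122 - 1*192) - (⅓ + (3 + 1/(14*(-3 + 5*3)))) = (122 - 192) - (⅓ + (3 + 1/(14*(-3 + 15)))) = -70 - (⅓ + (3 + (1/14)/12)) = -70 - (⅓ + (3 + (1/14)*(1/12))) = -70 - (⅓ + (3 + 1/168)) = -70 - (⅓ + 505/168) = -70 - 1*187/56 = -70 - 187/56 = -4107/56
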